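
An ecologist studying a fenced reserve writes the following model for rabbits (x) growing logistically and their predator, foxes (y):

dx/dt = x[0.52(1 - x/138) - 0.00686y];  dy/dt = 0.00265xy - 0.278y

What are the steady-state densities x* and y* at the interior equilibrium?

x* ≈ 105, y* ≈ 18.2

From dy/dt = 0 with y > 0: 0.00265x* = 0.278, so x* = 105.
Substitute into dx/dt = 0: 0.52(1 - 105/138) = 0.00686y*.
The bracket is 0.24, giving y* = 0.125/0.00686 = 18.2.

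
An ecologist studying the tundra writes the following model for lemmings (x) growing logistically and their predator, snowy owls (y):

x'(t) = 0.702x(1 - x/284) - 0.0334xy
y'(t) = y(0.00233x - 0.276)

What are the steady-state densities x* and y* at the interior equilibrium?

x* ≈ 118, y* ≈ 12.3

From dy/dt = 0 with y > 0: 0.00233x* = 0.276, so x* = 118.
Substitute into dx/dt = 0: 0.702(1 - 118/284) = 0.0334y*.
The bracket is 0.583, giving y* = 0.409/0.0334 = 12.3.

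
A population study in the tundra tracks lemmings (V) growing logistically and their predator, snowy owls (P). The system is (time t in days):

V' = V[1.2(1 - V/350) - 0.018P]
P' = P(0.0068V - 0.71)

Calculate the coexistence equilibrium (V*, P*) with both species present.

From dP/dt = 0 with P > 0: 0.0068V* = 0.71, so V* = 104.
Substitute into dV/dt = 0: 1.2(1 - 104/350) = 0.018P*.
The bracket is 0.702, giving P* = 0.842/0.018 = 46.8.

V* ≈ 104, P* ≈ 46.8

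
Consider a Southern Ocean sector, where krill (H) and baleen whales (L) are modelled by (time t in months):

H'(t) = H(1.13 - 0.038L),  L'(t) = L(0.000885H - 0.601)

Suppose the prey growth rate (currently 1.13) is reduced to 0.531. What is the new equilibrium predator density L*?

At the interior fixed point, setting dH/dt = 0 with H > 0 fixes L* = (prey growth rate)/(HL coefficient) — independent of the other coefficients.
With the change, L* = 0.531/0.038 = 14; it falls from 29.7.

L* ≈ 14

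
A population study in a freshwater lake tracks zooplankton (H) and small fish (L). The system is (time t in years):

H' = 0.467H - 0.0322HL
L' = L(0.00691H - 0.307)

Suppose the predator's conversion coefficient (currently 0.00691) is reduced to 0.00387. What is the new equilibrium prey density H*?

At the interior fixed point, setting dL/dt = 0 with L > 0 fixes H* = (predator death rate)/(HL coefficient) — independent of the other coefficients.
With the change, H* = 0.307/0.00387 = 79.3; it rises from 44.4.

H* ≈ 79.3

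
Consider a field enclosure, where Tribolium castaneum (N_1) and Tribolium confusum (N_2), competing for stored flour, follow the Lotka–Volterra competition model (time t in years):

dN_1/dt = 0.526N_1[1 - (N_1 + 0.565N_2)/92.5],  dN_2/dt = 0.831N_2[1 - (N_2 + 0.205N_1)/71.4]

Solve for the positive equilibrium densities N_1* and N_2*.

N_1* ≈ 59, N_2* ≈ 59.3

Setting both brackets to zero gives the nullclines N_1 + 0.565N_2 = 92.5 and 0.205N_1 + N_2 = 71.4.
Substituting N_2 = 71.4 - 0.205N_1 into the first: N_1(1 - 0.565·0.205) = 92.5 - 0.565·71.4.
So N_1* = 52.2/0.884 = 59, and then N_2* = 71.4 - 0.205·59 = 59.3.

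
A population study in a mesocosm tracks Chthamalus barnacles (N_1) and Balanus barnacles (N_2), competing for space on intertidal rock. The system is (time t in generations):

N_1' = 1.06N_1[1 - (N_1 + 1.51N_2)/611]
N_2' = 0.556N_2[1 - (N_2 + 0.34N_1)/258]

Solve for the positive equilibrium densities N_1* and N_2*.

N_1* ≈ 455, N_2* ≈ 103

Setting both brackets to zero gives the nullclines N_1 + 1.51N_2 = 611 and 0.34N_1 + N_2 = 258.
Substituting N_2 = 258 - 0.34N_1 into the first: N_1(1 - 1.51·0.34) = 611 - 1.51·258.
So N_1* = 221/0.487 = 455, and then N_2* = 258 - 0.34·455 = 103.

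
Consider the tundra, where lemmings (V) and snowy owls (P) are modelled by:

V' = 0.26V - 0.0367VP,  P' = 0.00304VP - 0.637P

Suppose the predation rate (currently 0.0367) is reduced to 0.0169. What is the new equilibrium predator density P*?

P* ≈ 15.4

At the interior fixed point, setting dV/dt = 0 with V > 0 fixes P* = (prey growth rate)/(VP coefficient) — independent of the other coefficients.
With the change, P* = 0.26/0.0169 = 15.4; it rises from 7.08.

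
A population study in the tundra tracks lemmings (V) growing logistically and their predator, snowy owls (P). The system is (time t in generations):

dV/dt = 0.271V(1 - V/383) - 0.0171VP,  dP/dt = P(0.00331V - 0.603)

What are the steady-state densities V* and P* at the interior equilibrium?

From dP/dt = 0 with P > 0: 0.00331V* = 0.603, so V* = 182.
Substitute into dV/dt = 0: 0.271(1 - 182/383) = 0.0171P*.
The bracket is 0.524, giving P* = 0.142/0.0171 = 8.31.

V* ≈ 182, P* ≈ 8.31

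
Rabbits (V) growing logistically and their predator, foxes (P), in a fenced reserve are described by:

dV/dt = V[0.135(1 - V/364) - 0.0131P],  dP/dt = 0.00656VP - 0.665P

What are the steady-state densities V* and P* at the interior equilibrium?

From dP/dt = 0 with P > 0: 0.00656V* = 0.665, so V* = 101.
Substitute into dV/dt = 0: 0.135(1 - 101/364) = 0.0131P*.
The bracket is 0.722, giving P* = 0.0974/0.0131 = 7.44.

V* ≈ 101, P* ≈ 7.44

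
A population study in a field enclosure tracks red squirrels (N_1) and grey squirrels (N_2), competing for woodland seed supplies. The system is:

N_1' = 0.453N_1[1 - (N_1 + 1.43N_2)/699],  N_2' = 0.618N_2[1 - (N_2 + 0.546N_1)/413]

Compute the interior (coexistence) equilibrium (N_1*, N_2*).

N_1* ≈ 495, N_2* ≈ 143

Setting both brackets to zero gives the nullclines N_1 + 1.43N_2 = 699 and 0.546N_1 + N_2 = 413.
Substituting N_2 = 413 - 0.546N_1 into the first: N_1(1 - 1.43·0.546) = 699 - 1.43·413.
So N_1* = 108/0.219 = 495, and then N_2* = 413 - 0.546·495 = 143.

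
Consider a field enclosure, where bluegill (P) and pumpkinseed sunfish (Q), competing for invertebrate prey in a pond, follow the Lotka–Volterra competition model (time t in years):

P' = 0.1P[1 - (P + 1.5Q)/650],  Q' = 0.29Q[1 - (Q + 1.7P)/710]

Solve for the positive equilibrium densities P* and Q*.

Setting both brackets to zero gives the nullclines P + 1.5Q = 650 and 1.7P + Q = 710.
Substituting Q = 710 - 1.7P into the first: P(1 - 1.5·1.7) = 650 - 1.5·710.
So P* = -415/-1.55 = 268, and then Q* = 710 - 1.7·268 = 255.

P* ≈ 268, Q* ≈ 255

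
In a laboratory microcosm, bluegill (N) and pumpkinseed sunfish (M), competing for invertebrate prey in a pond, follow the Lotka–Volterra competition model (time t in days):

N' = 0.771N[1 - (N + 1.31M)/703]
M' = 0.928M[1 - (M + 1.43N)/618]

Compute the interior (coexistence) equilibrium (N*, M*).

N* ≈ 122, M* ≈ 443

Setting both brackets to zero gives the nullclines N + 1.31M = 703 and 1.43N + M = 618.
Substituting M = 618 - 1.43N into the first: N(1 - 1.31·1.43) = 703 - 1.31·618.
So N* = -107/-0.873 = 122, and then M* = 618 - 1.43·122 = 443.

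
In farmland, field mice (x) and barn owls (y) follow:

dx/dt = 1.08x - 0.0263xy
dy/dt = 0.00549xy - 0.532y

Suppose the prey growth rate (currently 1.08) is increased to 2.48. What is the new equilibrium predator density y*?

y* ≈ 94.3

At the interior fixed point, setting dx/dt = 0 with x > 0 fixes y* = (prey growth rate)/(xy coefficient) — independent of the other coefficients.
With the change, y* = 2.48/0.0263 = 94.3; it rises from 41.1.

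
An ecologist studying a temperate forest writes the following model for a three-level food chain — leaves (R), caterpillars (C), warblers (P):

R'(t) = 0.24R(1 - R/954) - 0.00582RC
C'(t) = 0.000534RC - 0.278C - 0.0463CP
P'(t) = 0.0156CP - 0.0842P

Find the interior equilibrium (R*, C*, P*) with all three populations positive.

From dP/dt = 0: 0.0156C* = 0.0842, so C* = 5.4.
From dR/dt = 0: 0.24(1 - R*/954) = 0.00582·5.4, giving R* = 954·(1 - 0.131) = 829.
From dC/dt = 0: 0.000534·829 - 0.278 = 0.0463P*, so P* = 0.165/0.0463 = 3.56.

R* ≈ 829, C* ≈ 5.4, P* ≈ 3.56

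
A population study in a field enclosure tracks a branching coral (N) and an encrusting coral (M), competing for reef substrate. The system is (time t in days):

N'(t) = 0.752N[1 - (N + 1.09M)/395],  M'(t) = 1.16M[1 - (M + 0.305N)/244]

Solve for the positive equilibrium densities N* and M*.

Setting both brackets to zero gives the nullclines N + 1.09M = 395 and 0.305N + M = 244.
Substituting M = 244 - 0.305N into the first: N(1 - 1.09·0.305) = 395 - 1.09·244.
So N* = 129/0.668 = 193, and then M* = 244 - 0.305·193 = 185.

N* ≈ 193, M* ≈ 185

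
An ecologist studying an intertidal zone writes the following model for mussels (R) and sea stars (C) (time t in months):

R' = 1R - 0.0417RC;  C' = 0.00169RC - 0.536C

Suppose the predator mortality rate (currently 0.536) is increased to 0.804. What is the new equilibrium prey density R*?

At the interior fixed point, setting dC/dt = 0 with C > 0 fixes R* = (predator death rate)/(RC coefficient) — independent of the other coefficients.
With the change, R* = 0.804/0.00169 = 476; it rises from 317.

R* ≈ 476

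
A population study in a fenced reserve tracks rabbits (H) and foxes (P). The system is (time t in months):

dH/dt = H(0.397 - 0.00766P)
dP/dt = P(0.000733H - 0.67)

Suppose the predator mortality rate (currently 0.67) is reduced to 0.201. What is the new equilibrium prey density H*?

H* ≈ 274

At the interior fixed point, setting dP/dt = 0 with P > 0 fixes H* = (predator death rate)/(HP coefficient) — independent of the other coefficients.
With the change, H* = 0.201/0.000733 = 274; it falls from 914.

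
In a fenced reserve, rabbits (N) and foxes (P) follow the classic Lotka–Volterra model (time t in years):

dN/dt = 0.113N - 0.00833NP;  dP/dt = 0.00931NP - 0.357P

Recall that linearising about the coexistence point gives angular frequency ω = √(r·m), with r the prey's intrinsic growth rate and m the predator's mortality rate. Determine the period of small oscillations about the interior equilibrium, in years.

Here r = 0.113 and m = 0.357, so r·m = 0.0403.
ω = √0.0403 = 0.201 per year, hence T = 2π/ω ≈ 31.3 years.

T ≈ 31.3 years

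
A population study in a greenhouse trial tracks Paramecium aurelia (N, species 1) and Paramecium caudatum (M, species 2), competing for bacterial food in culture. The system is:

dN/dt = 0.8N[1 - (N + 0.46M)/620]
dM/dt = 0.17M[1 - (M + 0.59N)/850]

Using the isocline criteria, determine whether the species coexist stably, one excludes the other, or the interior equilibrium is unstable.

Compare the nullcline intercepts: K1/α12 = 620/0.46 = 1350 > K2 = 850; K2/α21 = 850/0.59 = 1440 > K1 = 620.
Since both inequalities hold, each species can invade when rare, so the interior equilibrium is stable.

stable coexistence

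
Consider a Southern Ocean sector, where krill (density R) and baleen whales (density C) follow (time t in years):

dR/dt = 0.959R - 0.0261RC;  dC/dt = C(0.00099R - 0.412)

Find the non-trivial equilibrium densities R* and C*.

R* ≈ 416, C* ≈ 36.7

Set dC/dt = 0 with C > 0: 0.00099R - 0.412 = 0, so R* = 0.412/0.00099 = 416.
Set dR/dt = 0 with R > 0: 0.959 - 0.0261C = 0, so C* = 0.959/0.0261 = 36.7.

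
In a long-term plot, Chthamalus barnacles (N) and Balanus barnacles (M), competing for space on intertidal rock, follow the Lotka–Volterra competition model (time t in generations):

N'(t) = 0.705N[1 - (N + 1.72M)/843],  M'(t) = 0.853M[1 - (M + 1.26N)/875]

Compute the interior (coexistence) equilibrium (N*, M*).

Setting both brackets to zero gives the nullclines N + 1.72M = 843 and 1.26N + M = 875.
Substituting M = 875 - 1.26N into the first: N(1 - 1.72·1.26) = 843 - 1.72·875.
So N* = -662/-1.17 = 567, and then M* = 875 - 1.26·567 = 160.

N* ≈ 567, M* ≈ 160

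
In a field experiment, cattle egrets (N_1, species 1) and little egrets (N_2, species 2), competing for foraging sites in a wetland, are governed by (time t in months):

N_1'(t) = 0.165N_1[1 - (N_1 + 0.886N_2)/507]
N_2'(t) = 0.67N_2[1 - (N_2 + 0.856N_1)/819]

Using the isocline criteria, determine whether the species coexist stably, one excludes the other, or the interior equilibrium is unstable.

Compare the nullcline intercepts: K1/α12 = 507/0.886 = 572 < K2 = 819; K2/α21 = 819/0.856 = 957 > K1 = 507.
Since the inequalities point opposite ways, species 2 can invade but species 1 cannot.

species 2 excludes species 1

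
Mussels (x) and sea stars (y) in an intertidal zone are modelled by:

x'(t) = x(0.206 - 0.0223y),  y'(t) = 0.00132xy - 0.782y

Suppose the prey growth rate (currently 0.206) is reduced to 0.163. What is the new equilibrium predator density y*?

y* ≈ 7.31

At the interior fixed point, setting dx/dt = 0 with x > 0 fixes y* = (prey growth rate)/(xy coefficient) — independent of the other coefficients.
With the change, y* = 0.163/0.0223 = 7.31; it falls from 9.24.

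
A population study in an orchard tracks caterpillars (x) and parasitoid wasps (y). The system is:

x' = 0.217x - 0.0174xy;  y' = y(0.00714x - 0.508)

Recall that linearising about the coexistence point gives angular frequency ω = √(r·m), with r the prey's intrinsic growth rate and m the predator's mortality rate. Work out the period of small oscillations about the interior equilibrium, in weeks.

Here r = 0.217 and m = 0.508, so r·m = 0.11.
ω = √0.11 = 0.332 per week, hence T = 2π/ω ≈ 18.9 weeks.

T ≈ 18.9 weeks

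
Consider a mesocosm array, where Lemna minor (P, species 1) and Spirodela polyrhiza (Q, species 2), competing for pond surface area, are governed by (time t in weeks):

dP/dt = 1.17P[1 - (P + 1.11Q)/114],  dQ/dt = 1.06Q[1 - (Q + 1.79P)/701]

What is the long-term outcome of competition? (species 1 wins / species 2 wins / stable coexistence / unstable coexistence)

Compare the nullcline intercepts: K1/α12 = 114/1.11 = 103 < K2 = 701; K2/α21 = 701/1.79 = 392 > K1 = 114.
Since the inequalities point opposite ways, species 2 can invade but species 1 cannot.

species 2 excludes species 1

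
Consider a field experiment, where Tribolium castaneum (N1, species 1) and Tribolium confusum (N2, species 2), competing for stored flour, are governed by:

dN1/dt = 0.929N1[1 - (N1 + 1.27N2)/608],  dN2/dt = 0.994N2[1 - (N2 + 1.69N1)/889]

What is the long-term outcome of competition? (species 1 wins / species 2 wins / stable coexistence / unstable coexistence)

unstable coexistence (outcome depends on initial conditions)

Compare the nullcline intercepts: K1/α12 = 608/1.27 = 479 < K2 = 889; K2/α21 = 889/1.69 = 526 < K1 = 608.
Since both are reversed, neither can invade when rare; the interior point is a saddle.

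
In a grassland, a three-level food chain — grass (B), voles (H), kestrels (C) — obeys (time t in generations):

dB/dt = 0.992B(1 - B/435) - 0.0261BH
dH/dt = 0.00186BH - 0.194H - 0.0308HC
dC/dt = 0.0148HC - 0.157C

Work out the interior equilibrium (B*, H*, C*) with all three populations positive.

B* ≈ 314, H* ≈ 10.6, C* ≈ 12.6

From dC/dt = 0: 0.0148H* = 0.157, so H* = 10.6.
From dB/dt = 0: 0.992(1 - B*/435) = 0.0261·10.6, giving B* = 435·(1 - 0.279) = 314.
From dH/dt = 0: 0.00186·314 - 0.194 = 0.0308C*, so C* = 0.389/0.0308 = 12.6.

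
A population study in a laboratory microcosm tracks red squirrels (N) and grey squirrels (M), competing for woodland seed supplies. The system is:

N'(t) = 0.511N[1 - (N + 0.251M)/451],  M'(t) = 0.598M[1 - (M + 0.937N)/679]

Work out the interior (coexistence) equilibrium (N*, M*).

N* ≈ 367, M* ≈ 335

Setting both brackets to zero gives the nullclines N + 0.251M = 451 and 0.937N + M = 679.
Substituting M = 679 - 0.937N into the first: N(1 - 0.251·0.937) = 451 - 0.251·679.
So N* = 281/0.765 = 367, and then M* = 679 - 0.937·367 = 335.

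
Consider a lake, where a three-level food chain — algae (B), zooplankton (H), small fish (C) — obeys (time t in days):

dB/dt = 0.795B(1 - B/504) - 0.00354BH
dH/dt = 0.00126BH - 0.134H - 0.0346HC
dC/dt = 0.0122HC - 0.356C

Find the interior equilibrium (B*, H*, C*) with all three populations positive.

B* ≈ 439, H* ≈ 29.2, C* ≈ 12.1

From dC/dt = 0: 0.0122H* = 0.356, so H* = 29.2.
From dB/dt = 0: 0.795(1 - B*/504) = 0.00354·29.2, giving B* = 504·(1 - 0.13) = 439.
From dH/dt = 0: 0.00126·439 - 0.134 = 0.0346C*, so C* = 0.419/0.0346 = 12.1.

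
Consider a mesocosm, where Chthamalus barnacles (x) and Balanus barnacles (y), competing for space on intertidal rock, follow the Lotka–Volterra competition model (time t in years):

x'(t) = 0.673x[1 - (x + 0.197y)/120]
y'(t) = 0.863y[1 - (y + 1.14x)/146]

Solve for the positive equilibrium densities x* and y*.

Setting both brackets to zero gives the nullclines x + 0.197y = 120 and 1.14x + y = 146.
Substituting y = 146 - 1.14x into the first: x(1 - 0.197·1.14) = 120 - 0.197·146.
So x* = 91.2/0.775 = 118, and then y* = 146 - 1.14·118 = 11.9.

x* ≈ 118, y* ≈ 11.9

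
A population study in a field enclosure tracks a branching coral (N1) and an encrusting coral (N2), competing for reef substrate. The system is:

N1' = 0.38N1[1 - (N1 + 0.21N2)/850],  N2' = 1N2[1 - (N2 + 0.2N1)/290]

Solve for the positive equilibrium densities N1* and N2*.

Setting both brackets to zero gives the nullclines N1 + 0.21N2 = 850 and 0.2N1 + N2 = 290.
Substituting N2 = 290 - 0.2N1 into the first: N1(1 - 0.21·0.2) = 850 - 0.21·290.
So N1* = 789/0.958 = 824, and then N2* = 290 - 0.2·824 = 125.

N1* ≈ 824, N2* ≈ 125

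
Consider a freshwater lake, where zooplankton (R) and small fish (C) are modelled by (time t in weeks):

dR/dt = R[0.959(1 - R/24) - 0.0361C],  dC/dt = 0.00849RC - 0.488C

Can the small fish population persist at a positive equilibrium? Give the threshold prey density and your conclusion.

Threshold R = 57.5; K < 57.5, so no, the predator goes extinct.

The predator equation gives dC/dt > 0 only when R > 0.488/0.00849 = 57.5.
Without the predator, R → K = 24. Since 24 < 57.5, the predator cannot invade.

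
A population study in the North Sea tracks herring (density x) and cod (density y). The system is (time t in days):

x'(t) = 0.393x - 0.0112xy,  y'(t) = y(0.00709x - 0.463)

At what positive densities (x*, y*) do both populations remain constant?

x* ≈ 65.3, y* ≈ 35.1

Set dy/dt = 0 with y > 0: 0.00709x - 0.463 = 0, so x* = 0.463/0.00709 = 65.3.
Set dx/dt = 0 with x > 0: 0.393 - 0.0112y = 0, so y* = 0.393/0.0112 = 35.1.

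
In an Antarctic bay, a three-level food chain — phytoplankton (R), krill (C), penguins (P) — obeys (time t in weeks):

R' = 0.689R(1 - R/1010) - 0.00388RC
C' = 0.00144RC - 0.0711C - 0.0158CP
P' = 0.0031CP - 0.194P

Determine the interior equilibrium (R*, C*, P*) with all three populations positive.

From dP/dt = 0: 0.0031C* = 0.194, so C* = 62.6.
From dR/dt = 0: 0.689(1 - R*/1010) = 0.00388·62.6, giving R* = 1010·(1 - 0.352) = 654.
From dC/dt = 0: 0.00144·654 - 0.0711 = 0.0158P*, so P* = 0.871/0.0158 = 55.1.

R* ≈ 654, C* ≈ 62.6, P* ≈ 55.1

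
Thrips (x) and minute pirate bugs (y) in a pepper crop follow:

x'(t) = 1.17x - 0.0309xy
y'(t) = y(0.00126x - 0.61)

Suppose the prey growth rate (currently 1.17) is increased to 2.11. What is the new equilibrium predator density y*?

y* ≈ 68.3

At the interior fixed point, setting dx/dt = 0 with x > 0 fixes y* = (prey growth rate)/(xy coefficient) — independent of the other coefficients.
With the change, y* = 2.11/0.0309 = 68.3; it rises from 37.9.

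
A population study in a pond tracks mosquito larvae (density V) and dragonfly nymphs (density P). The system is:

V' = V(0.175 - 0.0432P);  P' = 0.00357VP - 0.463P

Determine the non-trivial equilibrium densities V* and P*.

Set dP/dt = 0 with P > 0: 0.00357V - 0.463 = 0, so V* = 0.463/0.00357 = 130.
Set dV/dt = 0 with V > 0: 0.175 - 0.0432P = 0, so P* = 0.175/0.0432 = 4.05.

V* ≈ 130, P* ≈ 4.05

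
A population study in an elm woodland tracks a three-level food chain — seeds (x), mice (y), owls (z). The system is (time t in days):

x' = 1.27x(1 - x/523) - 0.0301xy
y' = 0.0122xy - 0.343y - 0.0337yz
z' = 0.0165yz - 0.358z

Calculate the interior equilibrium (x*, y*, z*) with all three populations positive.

x* ≈ 254, y* ≈ 21.7, z* ≈ 81.8

From dz/dt = 0: 0.0165y* = 0.358, so y* = 21.7.
From dx/dt = 0: 1.27(1 - x*/523) = 0.0301·21.7, giving x* = 523·(1 - 0.514) = 254.
From dy/dt = 0: 0.0122·254 - 0.343 = 0.0337z*, so z* = 2.76/0.0337 = 81.8.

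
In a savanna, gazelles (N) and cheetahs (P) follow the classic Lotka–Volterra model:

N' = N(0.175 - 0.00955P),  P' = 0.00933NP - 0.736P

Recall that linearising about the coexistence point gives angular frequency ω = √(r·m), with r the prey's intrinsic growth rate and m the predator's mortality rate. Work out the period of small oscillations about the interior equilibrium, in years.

T ≈ 17.5 years

Here r = 0.175 and m = 0.736, so r·m = 0.129.
ω = √0.129 = 0.359 per year, hence T = 2π/ω ≈ 17.5 years.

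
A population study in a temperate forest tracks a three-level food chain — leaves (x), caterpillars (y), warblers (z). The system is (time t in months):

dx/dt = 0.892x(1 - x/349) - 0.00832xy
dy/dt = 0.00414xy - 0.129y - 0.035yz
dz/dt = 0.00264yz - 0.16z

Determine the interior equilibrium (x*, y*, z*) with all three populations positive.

x* ≈ 152, y* ≈ 60.6, z* ≈ 14.3

From dz/dt = 0: 0.00264y* = 0.16, so y* = 60.6.
From dx/dt = 0: 0.892(1 - x*/349) = 0.00832·60.6, giving x* = 349·(1 - 0.565) = 152.
From dy/dt = 0: 0.00414·152 - 0.129 = 0.035z*, so z* = 0.499/0.035 = 14.3.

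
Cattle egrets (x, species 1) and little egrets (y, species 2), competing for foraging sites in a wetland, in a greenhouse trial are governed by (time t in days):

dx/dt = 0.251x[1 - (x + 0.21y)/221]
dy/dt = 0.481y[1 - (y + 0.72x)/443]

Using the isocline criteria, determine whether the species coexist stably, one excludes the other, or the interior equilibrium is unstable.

stable coexistence

Compare the nullcline intercepts: K1/α12 = 221/0.21 = 1050 > K2 = 443; K2/α21 = 443/0.72 = 615 > K1 = 221.
Since both inequalities hold, each species can invade when rare, so the interior equilibrium is stable.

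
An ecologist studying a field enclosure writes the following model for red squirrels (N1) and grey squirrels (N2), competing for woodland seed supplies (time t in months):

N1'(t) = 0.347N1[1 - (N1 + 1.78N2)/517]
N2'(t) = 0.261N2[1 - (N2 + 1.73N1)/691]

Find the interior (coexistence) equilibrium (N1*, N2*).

N1* ≈ 343, N2* ≈ 97.8

Setting both brackets to zero gives the nullclines N1 + 1.78N2 = 517 and 1.73N1 + N2 = 691.
Substituting N2 = 691 - 1.73N1 into the first: N1(1 - 1.78·1.73) = 517 - 1.78·691.
So N1* = -713/-2.08 = 343, and then N2* = 691 - 1.73·343 = 97.8.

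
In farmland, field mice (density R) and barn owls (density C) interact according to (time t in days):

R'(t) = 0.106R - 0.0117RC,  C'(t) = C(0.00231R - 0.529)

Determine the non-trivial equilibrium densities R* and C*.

R* ≈ 229, C* ≈ 9.06

Set dC/dt = 0 with C > 0: 0.00231R - 0.529 = 0, so R* = 0.529/0.00231 = 229.
Set dR/dt = 0 with R > 0: 0.106 - 0.0117C = 0, so C* = 0.106/0.0117 = 9.06.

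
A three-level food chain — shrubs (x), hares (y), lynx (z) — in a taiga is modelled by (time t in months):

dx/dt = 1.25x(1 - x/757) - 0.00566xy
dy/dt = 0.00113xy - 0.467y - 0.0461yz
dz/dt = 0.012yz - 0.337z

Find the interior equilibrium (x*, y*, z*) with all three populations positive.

From dz/dt = 0: 0.012y* = 0.337, so y* = 28.1.
From dx/dt = 0: 1.25(1 - x*/757) = 0.00566·28.1, giving x* = 757·(1 - 0.127) = 661.
From dy/dt = 0: 0.00113·661 - 0.467 = 0.0461z*, so z* = 0.28/0.0461 = 6.07.

x* ≈ 661, y* ≈ 28.1, z* ≈ 6.07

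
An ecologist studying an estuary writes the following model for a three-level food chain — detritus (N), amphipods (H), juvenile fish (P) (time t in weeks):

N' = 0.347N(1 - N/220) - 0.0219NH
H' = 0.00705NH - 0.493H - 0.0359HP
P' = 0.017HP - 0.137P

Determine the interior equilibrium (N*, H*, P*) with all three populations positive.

From dP/dt = 0: 0.017H* = 0.137, so H* = 8.06.
From dN/dt = 0: 0.347(1 - N*/220) = 0.0219·8.06, giving N* = 220·(1 - 0.509) = 108.
From dH/dt = 0: 0.00705·108 - 0.493 = 0.0359P*, so P* = 0.269/0.0359 = 7.5.

N* ≈ 108, H* ≈ 8.06, P* ≈ 7.5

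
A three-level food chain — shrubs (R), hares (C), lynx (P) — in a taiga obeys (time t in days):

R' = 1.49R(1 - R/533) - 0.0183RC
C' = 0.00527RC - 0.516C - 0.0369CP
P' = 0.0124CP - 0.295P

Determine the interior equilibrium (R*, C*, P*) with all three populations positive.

R* ≈ 377, C* ≈ 23.8, P* ≈ 39.9

From dP/dt = 0: 0.0124C* = 0.295, so C* = 23.8.
From dR/dt = 0: 1.49(1 - R*/533) = 0.0183·23.8, giving R* = 533·(1 - 0.292) = 377.
From dC/dt = 0: 0.00527·377 - 0.516 = 0.0369P*, so P* = 1.47/0.0369 = 39.9.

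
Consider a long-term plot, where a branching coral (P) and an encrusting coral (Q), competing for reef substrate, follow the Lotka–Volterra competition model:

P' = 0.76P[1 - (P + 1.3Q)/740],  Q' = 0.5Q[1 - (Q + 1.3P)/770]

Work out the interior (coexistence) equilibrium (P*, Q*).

Setting both brackets to zero gives the nullclines P + 1.3Q = 740 and 1.3P + Q = 770.
Substituting Q = 770 - 1.3P into the first: P(1 - 1.3·1.3) = 740 - 1.3·770.
So P* = -261/-0.69 = 378, and then Q* = 770 - 1.3·378 = 278.

P* ≈ 378, Q* ≈ 278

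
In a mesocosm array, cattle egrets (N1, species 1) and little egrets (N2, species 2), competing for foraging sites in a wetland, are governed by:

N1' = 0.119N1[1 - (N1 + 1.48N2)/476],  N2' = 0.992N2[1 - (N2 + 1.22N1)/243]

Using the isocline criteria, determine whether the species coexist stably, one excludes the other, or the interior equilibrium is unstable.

Compare the nullcline intercepts: K1/α12 = 476/1.48 = 322 > K2 = 243; K2/α21 = 243/1.22 = 199 < K1 = 476.
Since the inequalities point opposite ways, species 1 can invade but species 2 cannot.

species 1 excludes species 2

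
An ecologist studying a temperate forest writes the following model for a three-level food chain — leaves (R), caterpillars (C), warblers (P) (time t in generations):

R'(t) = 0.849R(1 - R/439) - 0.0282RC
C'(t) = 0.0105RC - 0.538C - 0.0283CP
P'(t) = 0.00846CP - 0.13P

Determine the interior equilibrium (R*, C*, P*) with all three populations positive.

From dP/dt = 0: 0.00846C* = 0.13, so C* = 15.4.
From dR/dt = 0: 0.849(1 - R*/439) = 0.0282·15.4, giving R* = 439·(1 - 0.51) = 215.
From dC/dt = 0: 0.0105·215 - 0.538 = 0.0283P*, so P* = 1.72/0.0283 = 60.7.

R* ≈ 215, C* ≈ 15.4, P* ≈ 60.7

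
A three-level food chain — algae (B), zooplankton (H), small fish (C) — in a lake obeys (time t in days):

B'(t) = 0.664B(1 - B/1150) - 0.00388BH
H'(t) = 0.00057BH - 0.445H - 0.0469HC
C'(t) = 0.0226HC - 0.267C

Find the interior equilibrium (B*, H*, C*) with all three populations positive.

From dC/dt = 0: 0.0226H* = 0.267, so H* = 11.8.
From dB/dt = 0: 0.664(1 - B*/1150) = 0.00388·11.8, giving B* = 1150·(1 - 0.069) = 1070.
From dH/dt = 0: 0.00057·1070 - 0.445 = 0.0469C*, so C* = 0.165/0.0469 = 3.52.

B* ≈ 1070, H* ≈ 11.8, C* ≈ 3.52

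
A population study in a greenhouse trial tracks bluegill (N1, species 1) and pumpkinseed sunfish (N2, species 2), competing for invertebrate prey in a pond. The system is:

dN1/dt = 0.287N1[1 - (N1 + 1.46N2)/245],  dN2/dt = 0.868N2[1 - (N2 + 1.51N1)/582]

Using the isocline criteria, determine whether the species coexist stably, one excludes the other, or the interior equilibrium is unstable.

species 2 excludes species 1

Compare the nullcline intercepts: K1/α12 = 245/1.46 = 168 < K2 = 582; K2/α21 = 582/1.51 = 385 > K1 = 245.
Since the inequalities point opposite ways, species 2 can invade but species 1 cannot.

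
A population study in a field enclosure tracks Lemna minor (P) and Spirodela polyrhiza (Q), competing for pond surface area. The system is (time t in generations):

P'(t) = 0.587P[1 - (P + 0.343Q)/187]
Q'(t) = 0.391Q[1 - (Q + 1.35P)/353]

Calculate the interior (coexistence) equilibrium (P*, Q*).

P* ≈ 123, Q* ≈ 187

Setting both brackets to zero gives the nullclines P + 0.343Q = 187 and 1.35P + Q = 353.
Substituting Q = 353 - 1.35P into the first: P(1 - 0.343·1.35) = 187 - 0.343·353.
So P* = 65.9/0.537 = 123, and then Q* = 353 - 1.35·123 = 187.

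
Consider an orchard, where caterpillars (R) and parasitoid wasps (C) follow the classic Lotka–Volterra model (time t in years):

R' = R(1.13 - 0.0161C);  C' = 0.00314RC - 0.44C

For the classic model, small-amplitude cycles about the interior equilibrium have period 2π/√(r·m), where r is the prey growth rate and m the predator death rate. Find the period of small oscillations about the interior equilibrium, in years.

T ≈ 8.91 years

Here r = 1.13 and m = 0.44, so r·m = 0.497.
ω = √0.497 = 0.705 per year, hence T = 2π/ω ≈ 8.91 years.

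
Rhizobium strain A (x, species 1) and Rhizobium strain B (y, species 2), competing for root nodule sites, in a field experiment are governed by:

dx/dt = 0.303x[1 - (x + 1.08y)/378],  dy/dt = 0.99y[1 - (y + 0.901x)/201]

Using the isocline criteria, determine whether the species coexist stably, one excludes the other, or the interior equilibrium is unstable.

Compare the nullcline intercepts: K1/α12 = 378/1.08 = 350 > K2 = 201; K2/α21 = 201/0.901 = 223 < K1 = 378.
Since the inequalities point opposite ways, species 1 can invade but species 2 cannot.

species 1 excludes species 2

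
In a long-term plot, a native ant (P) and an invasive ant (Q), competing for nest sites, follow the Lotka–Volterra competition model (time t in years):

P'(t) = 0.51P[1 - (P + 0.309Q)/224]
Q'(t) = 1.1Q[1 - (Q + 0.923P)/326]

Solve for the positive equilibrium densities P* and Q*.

P* ≈ 172, Q* ≈ 167

Setting both brackets to zero gives the nullclines P + 0.309Q = 224 and 0.923P + Q = 326.
Substituting Q = 326 - 0.923P into the first: P(1 - 0.309·0.923) = 224 - 0.309·326.
So P* = 123/0.715 = 172, and then Q* = 326 - 0.923·172 = 167.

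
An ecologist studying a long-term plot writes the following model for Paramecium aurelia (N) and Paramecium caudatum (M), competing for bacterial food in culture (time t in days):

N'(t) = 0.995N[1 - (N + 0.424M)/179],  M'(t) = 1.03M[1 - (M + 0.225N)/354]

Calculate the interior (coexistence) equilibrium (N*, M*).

N* ≈ 32, M* ≈ 347

Setting both brackets to zero gives the nullclines N + 0.424M = 179 and 0.225N + M = 354.
Substituting M = 354 - 0.225N into the first: N(1 - 0.424·0.225) = 179 - 0.424·354.
So N* = 28.9/0.905 = 32, and then M* = 354 - 0.225·32 = 347.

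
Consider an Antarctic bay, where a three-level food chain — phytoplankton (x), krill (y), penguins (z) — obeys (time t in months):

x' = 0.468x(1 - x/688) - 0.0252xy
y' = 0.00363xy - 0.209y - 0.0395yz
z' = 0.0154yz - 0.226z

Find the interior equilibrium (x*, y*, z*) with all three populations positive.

x* ≈ 144, y* ≈ 14.7, z* ≈ 7.97

From dz/dt = 0: 0.0154y* = 0.226, so y* = 14.7.
From dx/dt = 0: 0.468(1 - x*/688) = 0.0252·14.7, giving x* = 688·(1 - 0.79) = 144.
From dy/dt = 0: 0.00363·144 - 0.209 = 0.0395z*, so z* = 0.315/0.0395 = 7.97.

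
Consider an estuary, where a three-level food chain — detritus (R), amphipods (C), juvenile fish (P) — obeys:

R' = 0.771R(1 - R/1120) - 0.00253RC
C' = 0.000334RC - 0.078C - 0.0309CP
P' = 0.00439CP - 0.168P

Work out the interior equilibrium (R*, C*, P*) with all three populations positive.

From dP/dt = 0: 0.00439C* = 0.168, so C* = 38.3.
From dR/dt = 0: 0.771(1 - R*/1120) = 0.00253·38.3, giving R* = 1120·(1 - 0.126) = 979.
From dC/dt = 0: 0.000334·979 - 0.078 = 0.0309P*, so P* = 0.249/0.0309 = 8.06.

R* ≈ 979, C* ≈ 38.3, P* ≈ 8.06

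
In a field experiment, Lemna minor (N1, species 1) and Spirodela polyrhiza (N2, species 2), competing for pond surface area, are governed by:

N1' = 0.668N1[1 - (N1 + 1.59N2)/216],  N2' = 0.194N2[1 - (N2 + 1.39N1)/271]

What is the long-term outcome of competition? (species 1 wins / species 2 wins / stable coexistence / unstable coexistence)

unstable coexistence (outcome depends on initial conditions)

Compare the nullcline intercepts: K1/α12 = 216/1.59 = 136 < K2 = 271; K2/α21 = 271/1.39 = 195 < K1 = 216.
Since both are reversed, neither can invade when rare; the interior point is a saddle.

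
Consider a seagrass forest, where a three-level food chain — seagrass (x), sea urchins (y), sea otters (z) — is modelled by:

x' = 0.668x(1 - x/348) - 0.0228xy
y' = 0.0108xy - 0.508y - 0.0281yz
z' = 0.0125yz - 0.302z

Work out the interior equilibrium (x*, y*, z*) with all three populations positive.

From dz/dt = 0: 0.0125y* = 0.302, so y* = 24.2.
From dx/dt = 0: 0.668(1 - x*/348) = 0.0228·24.2, giving x* = 348·(1 - 0.825) = 61.
From dy/dt = 0: 0.0108·61 - 0.508 = 0.0281z*, so z* = 0.151/0.0281 = 5.38.

x* ≈ 61, y* ≈ 24.2, z* ≈ 5.38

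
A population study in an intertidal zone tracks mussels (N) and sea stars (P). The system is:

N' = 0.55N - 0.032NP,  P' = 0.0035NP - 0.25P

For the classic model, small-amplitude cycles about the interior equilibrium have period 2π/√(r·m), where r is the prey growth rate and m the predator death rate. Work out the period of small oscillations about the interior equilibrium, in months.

Here r = 0.55 and m = 0.25, so r·m = 0.138.
ω = √0.138 = 0.371 per month, hence T = 2π/ω ≈ 16.9 months.

T ≈ 16.9 months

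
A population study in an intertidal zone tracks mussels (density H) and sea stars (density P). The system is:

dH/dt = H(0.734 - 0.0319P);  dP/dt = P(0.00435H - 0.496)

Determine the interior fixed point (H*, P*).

Set dP/dt = 0 with P > 0: 0.00435H - 0.496 = 0, so H* = 0.496/0.00435 = 114.
Set dH/dt = 0 with H > 0: 0.734 - 0.0319P = 0, so P* = 0.734/0.0319 = 23.

H* ≈ 114, P* ≈ 23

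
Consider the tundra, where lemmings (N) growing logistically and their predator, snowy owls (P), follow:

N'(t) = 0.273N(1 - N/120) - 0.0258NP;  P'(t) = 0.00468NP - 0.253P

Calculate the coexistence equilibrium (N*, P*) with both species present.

From dP/dt = 0 with P > 0: 0.00468N* = 0.253, so N* = 54.1.
Substitute into dN/dt = 0: 0.273(1 - 54.1/120) = 0.0258P*.
The bracket is 0.55, giving P* = 0.15/0.0258 = 5.81.

N* ≈ 54.1, P* ≈ 5.81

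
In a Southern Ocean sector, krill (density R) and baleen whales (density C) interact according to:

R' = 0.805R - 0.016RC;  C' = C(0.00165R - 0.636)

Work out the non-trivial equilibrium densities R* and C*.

R* ≈ 385, C* ≈ 50.3

Set dC/dt = 0 with C > 0: 0.00165R - 0.636 = 0, so R* = 0.636/0.00165 = 385.
Set dR/dt = 0 with R > 0: 0.805 - 0.016C = 0, so C* = 0.805/0.016 = 50.3.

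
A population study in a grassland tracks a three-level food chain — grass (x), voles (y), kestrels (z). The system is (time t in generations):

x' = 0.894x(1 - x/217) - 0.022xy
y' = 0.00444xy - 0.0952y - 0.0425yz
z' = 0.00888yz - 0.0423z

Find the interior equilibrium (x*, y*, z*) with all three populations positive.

From dz/dt = 0: 0.00888y* = 0.0423, so y* = 4.76.
From dx/dt = 0: 0.894(1 - x*/217) = 0.022·4.76, giving x* = 217·(1 - 0.117) = 192.
From dy/dt = 0: 0.00444·192 - 0.0952 = 0.0425z*, so z* = 0.755/0.0425 = 17.8.

x* ≈ 192, y* ≈ 4.76, z* ≈ 17.8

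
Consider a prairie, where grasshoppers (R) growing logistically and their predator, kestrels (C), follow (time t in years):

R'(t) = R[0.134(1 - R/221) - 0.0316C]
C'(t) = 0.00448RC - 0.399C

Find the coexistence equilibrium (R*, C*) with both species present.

From dC/dt = 0 with C > 0: 0.00448R* = 0.399, so R* = 89.1.
Substitute into dR/dt = 0: 0.134(1 - 89.1/221) = 0.0316C*.
The bracket is 0.597, giving C* = 0.08/0.0316 = 2.53.

R* ≈ 89.1, C* ≈ 2.53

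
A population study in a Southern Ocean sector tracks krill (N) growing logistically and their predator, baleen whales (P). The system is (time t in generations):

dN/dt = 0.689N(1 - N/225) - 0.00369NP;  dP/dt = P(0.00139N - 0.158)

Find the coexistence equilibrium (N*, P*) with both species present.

From dP/dt = 0 with P > 0: 0.00139N* = 0.158, so N* = 114.
Substitute into dN/dt = 0: 0.689(1 - 114/225) = 0.00369P*.
The bracket is 0.495, giving P* = 0.341/0.00369 = 92.4.

N* ≈ 114, P* ≈ 92.4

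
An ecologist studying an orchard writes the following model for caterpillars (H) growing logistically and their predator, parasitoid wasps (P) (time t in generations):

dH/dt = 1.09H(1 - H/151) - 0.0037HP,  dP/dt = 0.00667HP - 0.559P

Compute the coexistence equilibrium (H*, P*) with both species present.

From dP/dt = 0 with P > 0: 0.00667H* = 0.559, so H* = 83.8.
Substitute into dH/dt = 0: 1.09(1 - 83.8/151) = 0.0037P*.
The bracket is 0.445, giving P* = 0.485/0.0037 = 131.

H* ≈ 83.8, P* ≈ 131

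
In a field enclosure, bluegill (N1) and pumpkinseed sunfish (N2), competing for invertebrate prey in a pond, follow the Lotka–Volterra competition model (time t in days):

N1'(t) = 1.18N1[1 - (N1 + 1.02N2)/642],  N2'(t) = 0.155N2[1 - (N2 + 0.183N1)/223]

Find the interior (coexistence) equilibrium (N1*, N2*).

Setting both brackets to zero gives the nullclines N1 + 1.02N2 = 642 and 0.183N1 + N2 = 223.
Substituting N2 = 223 - 0.183N1 into the first: N1(1 - 1.02·0.183) = 642 - 1.02·223.
So N1* = 415/0.813 = 510, and then N2* = 223 - 0.183·510 = 130.

N1* ≈ 510, N2* ≈ 130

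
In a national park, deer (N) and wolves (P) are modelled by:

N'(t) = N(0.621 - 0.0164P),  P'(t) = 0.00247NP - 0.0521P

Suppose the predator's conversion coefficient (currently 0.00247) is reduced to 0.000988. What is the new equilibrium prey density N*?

N* ≈ 52.7

At the interior fixed point, setting dP/dt = 0 with P > 0 fixes N* = (predator death rate)/(NP coefficient) — independent of the other coefficients.
With the change, N* = 0.0521/0.000988 = 52.7; it rises from 21.1.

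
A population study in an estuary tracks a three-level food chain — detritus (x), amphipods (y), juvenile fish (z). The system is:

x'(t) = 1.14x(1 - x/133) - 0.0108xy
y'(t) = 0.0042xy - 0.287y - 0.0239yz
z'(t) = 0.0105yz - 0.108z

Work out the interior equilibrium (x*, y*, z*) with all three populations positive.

x* ≈ 120, y* ≈ 10.3, z* ≈ 9.09

From dz/dt = 0: 0.0105y* = 0.108, so y* = 10.3.
From dx/dt = 0: 1.14(1 - x*/133) = 0.0108·10.3, giving x* = 133·(1 - 0.0974) = 120.
From dy/dt = 0: 0.0042·120 - 0.287 = 0.0239z*, so z* = 0.217/0.0239 = 9.09.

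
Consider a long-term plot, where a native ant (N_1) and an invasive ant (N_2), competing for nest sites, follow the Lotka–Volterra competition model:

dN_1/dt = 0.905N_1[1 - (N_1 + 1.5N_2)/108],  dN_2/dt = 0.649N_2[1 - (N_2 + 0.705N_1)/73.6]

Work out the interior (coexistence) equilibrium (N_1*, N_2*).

N_1* ≈ 41.7, N_2* ≈ 44.2

Setting both brackets to zero gives the nullclines N_1 + 1.5N_2 = 108 and 0.705N_1 + N_2 = 73.6.
Substituting N_2 = 73.6 - 0.705N_1 into the first: N_1(1 - 1.5·0.705) = 108 - 1.5·73.6.
So N_1* = -2.4/-0.0575 = 41.7, and then N_2* = 73.6 - 0.705·41.7 = 44.2.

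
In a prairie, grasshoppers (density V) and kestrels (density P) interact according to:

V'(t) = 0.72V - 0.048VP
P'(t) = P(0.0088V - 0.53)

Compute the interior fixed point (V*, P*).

V* ≈ 60.2, P* ≈ 15

Set dP/dt = 0 with P > 0: 0.0088V - 0.53 = 0, so V* = 0.53/0.0088 = 60.2.
Set dV/dt = 0 with V > 0: 0.72 - 0.048P = 0, so P* = 0.72/0.048 = 15.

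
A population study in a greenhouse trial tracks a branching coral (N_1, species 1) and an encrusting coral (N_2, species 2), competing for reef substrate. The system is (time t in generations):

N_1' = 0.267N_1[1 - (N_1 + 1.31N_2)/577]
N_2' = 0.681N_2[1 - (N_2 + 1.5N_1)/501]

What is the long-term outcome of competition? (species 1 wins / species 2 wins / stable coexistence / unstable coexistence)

Compare the nullcline intercepts: K1/α12 = 577/1.31 = 440 < K2 = 501; K2/α21 = 501/1.5 = 334 < K1 = 577.
Since both are reversed, neither can invade when rare; the interior point is a saddle.

unstable coexistence (outcome depends on initial conditions)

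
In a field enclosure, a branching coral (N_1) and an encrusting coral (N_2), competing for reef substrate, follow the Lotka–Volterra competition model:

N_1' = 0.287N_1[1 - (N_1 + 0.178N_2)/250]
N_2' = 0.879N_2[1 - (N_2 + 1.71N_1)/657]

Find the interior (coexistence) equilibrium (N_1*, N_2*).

N_1* ≈ 191, N_2* ≈ 330

Setting both brackets to zero gives the nullclines N_1 + 0.178N_2 = 250 and 1.71N_1 + N_2 = 657.
Substituting N_2 = 657 - 1.71N_1 into the first: N_1(1 - 0.178·1.71) = 250 - 0.178·657.
So N_1* = 133/0.696 = 191, and then N_2* = 657 - 1.71·191 = 330.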